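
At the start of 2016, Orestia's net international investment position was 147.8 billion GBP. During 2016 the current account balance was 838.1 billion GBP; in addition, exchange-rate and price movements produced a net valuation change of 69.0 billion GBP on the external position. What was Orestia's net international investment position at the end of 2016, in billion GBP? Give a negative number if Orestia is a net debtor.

1054.9

Change in NIIP = current account + net valuation change = 838.1 + 69.0 = 907.1
End-of-year NIIP = 147.8 + 907.1 = 1054.9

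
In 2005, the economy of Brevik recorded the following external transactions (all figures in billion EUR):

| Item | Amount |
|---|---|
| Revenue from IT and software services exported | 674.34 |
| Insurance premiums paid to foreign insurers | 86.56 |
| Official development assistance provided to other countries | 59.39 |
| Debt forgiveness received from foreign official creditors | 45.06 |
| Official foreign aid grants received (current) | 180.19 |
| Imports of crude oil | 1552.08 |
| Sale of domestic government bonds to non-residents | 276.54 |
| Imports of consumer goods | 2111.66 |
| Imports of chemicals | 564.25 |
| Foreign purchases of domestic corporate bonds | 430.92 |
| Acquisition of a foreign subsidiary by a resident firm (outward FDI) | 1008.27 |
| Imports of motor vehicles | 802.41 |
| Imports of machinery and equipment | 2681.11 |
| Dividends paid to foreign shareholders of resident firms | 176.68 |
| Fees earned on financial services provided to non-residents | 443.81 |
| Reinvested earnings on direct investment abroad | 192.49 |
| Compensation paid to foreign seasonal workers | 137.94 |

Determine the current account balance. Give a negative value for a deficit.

Goods: -1552.08 - 2111.66 - 564.25 - 802.41 - 2681.11 = -7711.51
Services: -86.56 + 443.81 + 674.34 = 1031.59
Primary income: 192.49 - 176.68 - 137.94 = -122.13
Secondary income: -59.39 + 180.19 = 120.80
Current account = (-7711.51) + 1031.59 + (-122.13) + 120.80 = -6681.25
(Excluded from the current account — capital account: debt forgiveness received from foreign official creditors 45.06; financial account: sale of domestic government bonds to non-residents 276.54, foreign purchases of domestic corporate bonds 430.92, acquisition of a foreign subsidiary by a resident firm (outward FDI) 1008.27.)

-6681.25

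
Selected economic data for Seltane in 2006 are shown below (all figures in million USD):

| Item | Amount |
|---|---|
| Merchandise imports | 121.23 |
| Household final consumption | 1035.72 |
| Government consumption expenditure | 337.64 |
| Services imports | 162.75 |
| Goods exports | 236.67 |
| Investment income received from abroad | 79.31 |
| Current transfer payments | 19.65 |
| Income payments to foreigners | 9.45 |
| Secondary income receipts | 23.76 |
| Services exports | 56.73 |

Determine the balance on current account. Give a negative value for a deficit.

Goods balance = 236.67 - 121.23 = 115.44
Services balance = 56.73 - 162.75 = -106.02
Trade balance (goods + services) = 115.44 + (-106.02) = 9.42
Net primary income = 79.31 - 9.45 = 69.86
Net secondary income = 23.76 - 19.65 = 4.11
Current account = 9.42 + 69.86 + 4.11 = 83.39

83.39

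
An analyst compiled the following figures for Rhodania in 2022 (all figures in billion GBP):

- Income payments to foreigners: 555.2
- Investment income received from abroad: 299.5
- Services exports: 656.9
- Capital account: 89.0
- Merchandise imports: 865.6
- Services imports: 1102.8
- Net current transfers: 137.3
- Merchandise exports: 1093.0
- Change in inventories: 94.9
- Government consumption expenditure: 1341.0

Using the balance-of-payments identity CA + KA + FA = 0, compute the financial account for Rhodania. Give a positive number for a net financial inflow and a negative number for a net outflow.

247.9

Goods balance = 1093.0 - 865.6 = 227.4
Services balance = 656.9 - 1102.8 = -445.9
Trade balance (goods + services) = 227.4 + (-445.9) = -218.5
Net primary income = 299.5 - 555.2 = -255.7
Net secondary income = 137.3
Current account = -218.5 + (-255.7) + 137.3 = -336.9
Financial account = -(-336.9 + 89.0) = 247.9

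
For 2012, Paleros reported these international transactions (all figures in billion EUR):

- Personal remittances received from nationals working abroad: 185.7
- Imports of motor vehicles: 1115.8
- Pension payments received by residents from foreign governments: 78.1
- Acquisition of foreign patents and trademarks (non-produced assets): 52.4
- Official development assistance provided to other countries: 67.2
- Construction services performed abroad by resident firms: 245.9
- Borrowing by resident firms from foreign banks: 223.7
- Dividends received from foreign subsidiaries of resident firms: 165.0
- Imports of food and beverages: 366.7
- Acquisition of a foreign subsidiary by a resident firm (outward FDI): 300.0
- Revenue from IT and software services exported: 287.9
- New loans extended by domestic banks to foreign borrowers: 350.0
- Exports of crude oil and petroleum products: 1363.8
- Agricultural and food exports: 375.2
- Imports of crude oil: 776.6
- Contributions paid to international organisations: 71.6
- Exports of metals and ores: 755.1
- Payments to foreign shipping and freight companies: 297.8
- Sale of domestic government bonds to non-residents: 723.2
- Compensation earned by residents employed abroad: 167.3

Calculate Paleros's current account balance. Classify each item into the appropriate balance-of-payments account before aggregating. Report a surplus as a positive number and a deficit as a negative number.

928.3

Goods: -366.7 + 375.2 + 755.1 - 1115.8 - 776.6 + 1363.8 = 235.0
Services: 245.9 - 297.8 + 287.9 = 236.0
Primary income: 165.0 + 167.3 = 332.3
Secondary income: -71.6 + 78.1 - 67.2 + 185.7 = 125.0
Current account = 235.0 + 236.0 + 332.3 + 125.0 = 928.3
(Excluded from the current account — capital account: acquisition of foreign patents and trademarks (non-produced assets) 52.4; financial account: borrowing by resident firms from foreign banks 223.7, acquisition of a foreign subsidiary by a resident firm (outward FDI) 300.0, new loans extended by domestic banks to foreign borrowers 350.0, sale of domestic government bonds to non-residents 723.2.)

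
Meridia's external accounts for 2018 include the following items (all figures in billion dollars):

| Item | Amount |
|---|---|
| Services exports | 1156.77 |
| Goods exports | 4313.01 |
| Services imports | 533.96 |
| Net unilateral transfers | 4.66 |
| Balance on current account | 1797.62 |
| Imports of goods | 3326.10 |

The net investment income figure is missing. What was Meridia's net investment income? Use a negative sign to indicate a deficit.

183.24

Current account = goods balance + services balance + net primary income + net secondary income
Sum of the known components = 1614.38
Net investment income = CA - (known components) = 1797.62 - 1614.38 = 183.24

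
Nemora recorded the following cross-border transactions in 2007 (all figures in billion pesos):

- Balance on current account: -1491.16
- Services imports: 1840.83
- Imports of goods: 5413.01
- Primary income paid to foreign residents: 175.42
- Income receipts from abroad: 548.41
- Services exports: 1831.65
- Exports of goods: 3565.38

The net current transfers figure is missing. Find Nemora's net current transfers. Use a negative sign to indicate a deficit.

Current account = goods balance + services balance + net primary income + net secondary income
Sum of the known components = -1483.82
Net current transfers = CA - (known components) = -1491.16 - (-1483.82) = -7.34

-7.34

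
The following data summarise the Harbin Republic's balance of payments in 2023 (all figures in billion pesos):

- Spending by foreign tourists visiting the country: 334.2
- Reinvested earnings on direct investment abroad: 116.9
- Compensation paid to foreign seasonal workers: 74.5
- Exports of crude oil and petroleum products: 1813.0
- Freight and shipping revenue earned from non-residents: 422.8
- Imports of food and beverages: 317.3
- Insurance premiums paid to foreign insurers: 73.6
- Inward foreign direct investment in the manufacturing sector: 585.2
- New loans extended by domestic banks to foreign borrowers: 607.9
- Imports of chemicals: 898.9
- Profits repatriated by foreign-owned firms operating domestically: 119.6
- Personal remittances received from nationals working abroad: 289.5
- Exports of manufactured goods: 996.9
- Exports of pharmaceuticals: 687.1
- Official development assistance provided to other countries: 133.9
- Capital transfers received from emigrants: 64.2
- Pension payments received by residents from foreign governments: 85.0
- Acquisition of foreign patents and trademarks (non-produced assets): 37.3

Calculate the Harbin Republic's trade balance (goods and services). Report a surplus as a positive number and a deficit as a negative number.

2964.2

Goods: 1813.0 - 317.3 + 687.1 - 898.9 + 996.9 = 2280.8
Services: 334.2 + 422.8 - 73.6 = 683.4
Trade balance = 2280.8 + 683.4 = 2964.2
(Excluded from the trade balance — primary income: reinvested earnings on direct investment abroad 116.9, compensation paid to foreign seasonal workers 74.5, profits repatriated by foreign-owned firms operating domestically 119.6; financial account: inward foreign direct investment in the manufacturing sector 585.2, new loans extended by domestic banks to foreign borrowers 607.9; secondary income: personal remittances received from nationals working abroad 289.5, official development assistance provided to other countries 133.9, pension payments received by residents from foreign governments 85.0; capital account: capital transfers received from emigrants 64.2, acquisition of foreign patents and trademarks (non-produced assets) 37.3.)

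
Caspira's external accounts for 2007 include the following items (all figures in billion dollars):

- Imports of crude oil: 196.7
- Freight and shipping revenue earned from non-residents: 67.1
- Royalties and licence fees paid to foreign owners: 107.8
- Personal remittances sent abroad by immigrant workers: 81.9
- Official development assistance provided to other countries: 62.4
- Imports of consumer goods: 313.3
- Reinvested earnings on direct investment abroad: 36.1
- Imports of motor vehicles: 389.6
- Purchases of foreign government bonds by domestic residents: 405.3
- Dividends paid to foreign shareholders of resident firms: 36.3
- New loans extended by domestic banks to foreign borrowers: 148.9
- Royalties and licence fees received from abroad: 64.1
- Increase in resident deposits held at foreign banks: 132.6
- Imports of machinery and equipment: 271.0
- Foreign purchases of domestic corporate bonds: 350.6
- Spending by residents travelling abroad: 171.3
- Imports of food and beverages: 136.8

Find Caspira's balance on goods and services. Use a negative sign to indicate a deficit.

-1455.3

Goods: -271.0 - 196.7 - 389.6 - 313.3 - 136.8 = -1307.4
Services: 67.1 + 64.1 - 107.8 - 171.3 = -147.9
Trade balance = -1307.4 + (-147.9) = -1455.3
(Excluded from the trade balance — secondary income: personal remittances sent abroad by immigrant workers 81.9, official development assistance provided to other countries 62.4; primary income: reinvested earnings on direct investment abroad 36.1, dividends paid to foreign shareholders of resident firms 36.3; financial account: purchases of foreign government bonds by domestic residents 405.3, new loans extended by domestic banks to foreign borrowers 148.9, increase in resident deposits held at foreign banks 132.6, foreign purchases of domestic corporate bonds 350.6.)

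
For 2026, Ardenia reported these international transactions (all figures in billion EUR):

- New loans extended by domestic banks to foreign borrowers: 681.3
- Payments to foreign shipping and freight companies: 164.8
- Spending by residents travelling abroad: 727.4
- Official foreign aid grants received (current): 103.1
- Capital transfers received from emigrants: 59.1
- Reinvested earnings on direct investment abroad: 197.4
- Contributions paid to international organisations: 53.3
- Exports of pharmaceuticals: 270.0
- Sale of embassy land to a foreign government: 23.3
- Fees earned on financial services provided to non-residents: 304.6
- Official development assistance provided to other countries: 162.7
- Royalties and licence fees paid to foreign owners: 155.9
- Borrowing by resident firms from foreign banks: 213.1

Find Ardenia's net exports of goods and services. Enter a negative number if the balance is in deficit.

Goods: 270.0
Services: -155.9 + 304.6 - 727.4 - 164.8 = -743.5
Trade balance = 270.0 + (-743.5) = -473.5
(Excluded from the trade balance — financial account: new loans extended by domestic banks to foreign borrowers 681.3, borrowing by resident firms from foreign banks 213.1; secondary income: official foreign aid grants received (current) 103.1, contributions paid to international organisations 53.3, official development assistance provided to other countries 162.7; capital account: capital transfers received from emigrants 59.1, sale of embassy land to a foreign government 23.3; primary income: reinvested earnings on direct investment abroad 197.4.)

-473.5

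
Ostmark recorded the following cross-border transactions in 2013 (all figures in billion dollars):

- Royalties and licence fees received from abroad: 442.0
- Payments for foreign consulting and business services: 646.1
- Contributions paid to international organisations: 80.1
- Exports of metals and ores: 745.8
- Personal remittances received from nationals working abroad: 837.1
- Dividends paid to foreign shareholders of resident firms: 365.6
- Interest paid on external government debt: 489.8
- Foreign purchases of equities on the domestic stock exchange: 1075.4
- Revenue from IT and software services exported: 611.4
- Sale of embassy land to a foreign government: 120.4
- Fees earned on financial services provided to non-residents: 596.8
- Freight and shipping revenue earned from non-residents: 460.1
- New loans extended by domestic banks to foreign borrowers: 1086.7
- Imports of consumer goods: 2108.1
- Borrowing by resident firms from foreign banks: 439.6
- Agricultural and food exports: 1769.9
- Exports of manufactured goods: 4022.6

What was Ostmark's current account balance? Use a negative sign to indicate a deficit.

Goods: 1769.9 - 2108.1 + 4022.6 + 745.8 = 4430.2
Services: 460.1 + 442.0 + 611.4 - 646.1 + 596.8 = 1464.2
Primary income: -489.8 - 365.6 = -855.4
Secondary income: -80.1 + 837.1 = 757.0
Current account = 4430.2 + 1464.2 + (-855.4) + 757.0 = 5796.0
(Excluded from the current account — financial account: foreign purchases of equities on the domestic stock exchange 1075.4, new loans extended by domestic banks to foreign borrowers 1086.7, borrowing by resident firms from foreign banks 439.6; capital account: sale of embassy land to a foreign government 120.4.)

5796.0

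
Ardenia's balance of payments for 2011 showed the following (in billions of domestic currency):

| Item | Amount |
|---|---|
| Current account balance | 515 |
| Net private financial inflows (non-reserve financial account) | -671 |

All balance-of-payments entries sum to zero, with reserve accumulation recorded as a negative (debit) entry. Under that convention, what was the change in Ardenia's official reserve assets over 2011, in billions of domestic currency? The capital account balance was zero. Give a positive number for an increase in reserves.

Official reserve transactions balance = -(515 + (-671)) = 156
An accumulation of reserves is recorded as a debit (negative entry), so the change in the stock of reserves is the negative of that balance.
Change in official reserves = -(156) = -156

-156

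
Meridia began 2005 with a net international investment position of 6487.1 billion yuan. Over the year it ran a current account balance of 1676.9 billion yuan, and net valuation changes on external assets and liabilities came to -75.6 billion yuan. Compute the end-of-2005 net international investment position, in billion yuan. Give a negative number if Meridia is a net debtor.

Change in NIIP = current account + net valuation change = 1676.9 + (-75.6) = 1601.3
End-of-year NIIP = 6487.1 + 1601.3 = 8088.4

8088.4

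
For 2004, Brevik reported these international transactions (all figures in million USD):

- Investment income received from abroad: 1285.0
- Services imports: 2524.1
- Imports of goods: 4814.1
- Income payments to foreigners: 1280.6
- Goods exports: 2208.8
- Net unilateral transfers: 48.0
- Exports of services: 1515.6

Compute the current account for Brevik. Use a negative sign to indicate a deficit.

-3561.4

Goods balance = 2208.8 - 4814.1 = -2605.3
Services balance = 1515.6 - 2524.1 = -1008.5
Trade balance (goods + services) = -2605.3 + (-1008.5) = -3613.8
Net primary income = 1285.0 - 1280.6 = 4.4
Net secondary income = 48.0
Current account = -3613.8 + 4.4 + 48.0 = -3561.4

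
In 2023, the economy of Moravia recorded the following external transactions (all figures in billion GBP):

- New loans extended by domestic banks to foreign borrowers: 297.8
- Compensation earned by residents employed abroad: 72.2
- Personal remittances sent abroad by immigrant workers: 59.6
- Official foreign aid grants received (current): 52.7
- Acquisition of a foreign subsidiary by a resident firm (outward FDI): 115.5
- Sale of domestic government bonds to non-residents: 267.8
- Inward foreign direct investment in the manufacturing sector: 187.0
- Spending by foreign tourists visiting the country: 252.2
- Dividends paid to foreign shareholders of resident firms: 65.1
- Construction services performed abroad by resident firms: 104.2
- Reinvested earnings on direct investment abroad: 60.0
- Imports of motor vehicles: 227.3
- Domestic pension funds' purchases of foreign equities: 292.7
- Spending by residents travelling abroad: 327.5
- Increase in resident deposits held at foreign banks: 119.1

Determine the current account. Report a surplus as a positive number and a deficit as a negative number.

Goods: -227.3
Services: 104.2 - 327.5 + 252.2 = 28.9
Primary income: 60.0 - 65.1 + 72.2 = 67.1
Secondary income: 52.7 - 59.6 = -6.9
Current account = (-227.3) + 28.9 + 67.1 + (-6.9) = -138.2
(Excluded from the current account — financial account: new loans extended by domestic banks to foreign borrowers 297.8, acquisition of a foreign subsidiary by a resident firm (outward FDI) 115.5, sale of domestic government bonds to non-residents 267.8, inward foreign direct investment in the manufacturing sector 187.0, domestic pension funds' purchases of foreign equities 292.7, increase in resident deposits held at foreign banks 119.1.)

-138.2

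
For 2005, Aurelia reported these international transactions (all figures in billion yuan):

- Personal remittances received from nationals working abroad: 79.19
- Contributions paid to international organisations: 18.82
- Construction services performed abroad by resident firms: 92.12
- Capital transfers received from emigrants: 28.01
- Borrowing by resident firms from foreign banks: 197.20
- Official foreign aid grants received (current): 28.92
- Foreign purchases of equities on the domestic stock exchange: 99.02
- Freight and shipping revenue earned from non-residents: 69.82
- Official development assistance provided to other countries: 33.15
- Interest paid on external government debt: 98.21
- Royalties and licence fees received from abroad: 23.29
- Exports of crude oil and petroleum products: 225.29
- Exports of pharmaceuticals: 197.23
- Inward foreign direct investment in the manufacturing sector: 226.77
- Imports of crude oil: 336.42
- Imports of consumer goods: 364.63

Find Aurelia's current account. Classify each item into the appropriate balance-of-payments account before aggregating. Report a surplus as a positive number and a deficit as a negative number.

Goods: 225.29 + 197.23 - 364.63 - 336.42 = -278.53
Services: 23.29 + 92.12 + 69.82 = 185.23
Primary income: -98.21
Secondary income: 28.92 - 33.15 + 79.19 - 18.82 = 56.14
Current account = (-278.53) + 185.23 + (-98.21) + 56.14 = -135.37
(Excluded from the current account — capital account: capital transfers received from emigrants 28.01; financial account: borrowing by resident firms from foreign banks 197.20, foreign purchases of equities on the domestic stock exchange 99.02, inward foreign direct investment in the manufacturing sector 226.77.)

-135.37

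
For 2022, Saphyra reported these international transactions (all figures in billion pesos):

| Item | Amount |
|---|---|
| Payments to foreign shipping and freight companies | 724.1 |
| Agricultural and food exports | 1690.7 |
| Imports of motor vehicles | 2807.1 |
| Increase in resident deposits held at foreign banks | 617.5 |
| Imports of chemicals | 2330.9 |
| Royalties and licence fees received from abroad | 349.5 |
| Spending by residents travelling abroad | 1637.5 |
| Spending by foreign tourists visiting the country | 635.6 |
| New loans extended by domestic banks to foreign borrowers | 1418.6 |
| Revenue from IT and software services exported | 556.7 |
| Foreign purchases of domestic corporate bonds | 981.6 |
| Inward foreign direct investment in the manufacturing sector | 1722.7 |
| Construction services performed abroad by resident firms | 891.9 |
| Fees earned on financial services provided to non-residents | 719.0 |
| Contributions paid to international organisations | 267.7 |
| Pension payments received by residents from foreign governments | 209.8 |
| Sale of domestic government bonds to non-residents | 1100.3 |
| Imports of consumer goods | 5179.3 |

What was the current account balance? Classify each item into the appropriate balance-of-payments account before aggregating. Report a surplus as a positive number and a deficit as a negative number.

Goods: -2330.9 - 5179.3 - 2807.1 + 1690.7 = -8626.6
Services: 349.5 + 556.7 + 891.9 - 1637.5 - 724.1 + 719.0 + 635.6 = 791.1
Secondary income: 209.8 - 267.7 = -57.9
Current account = (-8626.6) + 791.1 + (-57.9) = -7893.4
(Excluded from the current account — financial account: increase in resident deposits held at foreign banks 617.5, new loans extended by domestic banks to foreign borrowers 1418.6, foreign purchases of domestic corporate bonds 981.6, inward foreign direct investment in the manufacturing sector 1722.7, sale of domestic government bonds to non-residents 1100.3.)

-7893.4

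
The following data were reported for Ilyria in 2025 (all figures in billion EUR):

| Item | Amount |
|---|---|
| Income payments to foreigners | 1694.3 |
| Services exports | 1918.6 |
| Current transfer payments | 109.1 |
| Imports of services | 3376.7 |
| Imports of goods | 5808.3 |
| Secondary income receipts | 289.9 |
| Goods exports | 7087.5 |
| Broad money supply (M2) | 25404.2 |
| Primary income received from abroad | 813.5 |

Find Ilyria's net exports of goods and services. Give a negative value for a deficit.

Goods balance = 7087.5 - 5808.3 = 1279.2
Services balance = 1918.6 - 3376.7 = -1458.1
Trade balance (goods + services) = 1279.2 + (-1458.1) = -178.9

-178.9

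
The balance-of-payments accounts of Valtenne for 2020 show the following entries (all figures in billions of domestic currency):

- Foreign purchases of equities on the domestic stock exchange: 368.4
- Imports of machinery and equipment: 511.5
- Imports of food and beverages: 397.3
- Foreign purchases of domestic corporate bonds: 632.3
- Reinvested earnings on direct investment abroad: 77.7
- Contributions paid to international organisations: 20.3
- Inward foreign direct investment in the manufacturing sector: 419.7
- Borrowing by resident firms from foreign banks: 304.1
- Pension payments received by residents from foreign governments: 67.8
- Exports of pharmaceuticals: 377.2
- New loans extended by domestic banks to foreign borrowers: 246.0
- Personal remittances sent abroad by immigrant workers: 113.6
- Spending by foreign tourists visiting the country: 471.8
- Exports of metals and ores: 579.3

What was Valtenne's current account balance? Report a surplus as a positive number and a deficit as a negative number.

531.1

Goods: -511.5 + 377.2 - 397.3 + 579.3 = 47.7
Services: 471.8
Primary income: 77.7
Secondary income: -113.6 - 20.3 + 67.8 = -66.1
Current account = 47.7 + 471.8 + 77.7 + (-66.1) = 531.1
(Excluded from the current account — financial account: foreign purchases of equities on the domestic stock exchange 368.4, foreign purchases of domestic corporate bonds 632.3, inward foreign direct investment in the manufacturing sector 419.7, borrowing by resident firms from foreign banks 304.1, new loans extended by domestic banks to foreign borrowers 246.0.)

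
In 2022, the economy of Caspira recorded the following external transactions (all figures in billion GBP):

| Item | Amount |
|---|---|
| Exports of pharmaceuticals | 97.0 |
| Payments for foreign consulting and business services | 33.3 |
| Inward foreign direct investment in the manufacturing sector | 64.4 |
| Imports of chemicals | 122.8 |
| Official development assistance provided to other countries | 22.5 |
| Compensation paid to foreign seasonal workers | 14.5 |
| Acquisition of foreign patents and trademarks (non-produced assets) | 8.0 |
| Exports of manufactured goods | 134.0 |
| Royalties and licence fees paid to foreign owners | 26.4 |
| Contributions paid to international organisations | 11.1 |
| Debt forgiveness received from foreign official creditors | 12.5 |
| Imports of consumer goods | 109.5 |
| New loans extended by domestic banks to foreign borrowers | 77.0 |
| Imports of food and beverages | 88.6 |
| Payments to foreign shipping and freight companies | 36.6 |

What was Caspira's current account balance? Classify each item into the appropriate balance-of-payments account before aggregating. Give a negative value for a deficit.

Goods: 134.0 - 88.6 + 97.0 - 109.5 - 122.8 = -89.9
Services: -33.3 - 26.4 - 36.6 = -96.3
Primary income: -14.5
Secondary income: -22.5 - 11.1 = -33.6
Current account = (-89.9) + (-96.3) + (-14.5) + (-33.6) = -234.3
(Excluded from the current account — financial account: inward foreign direct investment in the manufacturing sector 64.4, new loans extended by domestic banks to foreign borrowers 77.0; capital account: acquisition of foreign patents and trademarks (non-produced assets) 8.0, debt forgiveness received from foreign official creditors 12.5.)

-234.3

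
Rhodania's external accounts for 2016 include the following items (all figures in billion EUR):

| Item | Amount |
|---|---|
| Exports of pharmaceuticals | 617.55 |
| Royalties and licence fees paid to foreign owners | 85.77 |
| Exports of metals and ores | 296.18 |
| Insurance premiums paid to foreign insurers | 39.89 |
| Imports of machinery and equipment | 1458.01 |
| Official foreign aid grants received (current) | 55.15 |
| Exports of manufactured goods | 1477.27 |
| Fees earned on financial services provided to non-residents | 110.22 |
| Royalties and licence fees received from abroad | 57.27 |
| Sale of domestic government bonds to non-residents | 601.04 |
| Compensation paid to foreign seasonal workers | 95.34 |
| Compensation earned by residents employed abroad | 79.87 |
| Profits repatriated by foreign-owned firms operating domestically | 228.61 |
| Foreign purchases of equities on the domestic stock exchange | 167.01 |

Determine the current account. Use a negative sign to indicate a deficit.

Goods: 1477.27 + 617.55 - 1458.01 + 296.18 = 932.99
Services: 57.27 - 39.89 + 110.22 - 85.77 = 41.83
Primary income: -95.34 + 79.87 - 228.61 = -244.08
Secondary income: 55.15
Current account = 932.99 + 41.83 + (-244.08) + 55.15 = 785.89
(Excluded from the current account — financial account: sale of domestic government bonds to non-residents 601.04, foreign purchases of equities on the domestic stock exchange 167.01.)

785.89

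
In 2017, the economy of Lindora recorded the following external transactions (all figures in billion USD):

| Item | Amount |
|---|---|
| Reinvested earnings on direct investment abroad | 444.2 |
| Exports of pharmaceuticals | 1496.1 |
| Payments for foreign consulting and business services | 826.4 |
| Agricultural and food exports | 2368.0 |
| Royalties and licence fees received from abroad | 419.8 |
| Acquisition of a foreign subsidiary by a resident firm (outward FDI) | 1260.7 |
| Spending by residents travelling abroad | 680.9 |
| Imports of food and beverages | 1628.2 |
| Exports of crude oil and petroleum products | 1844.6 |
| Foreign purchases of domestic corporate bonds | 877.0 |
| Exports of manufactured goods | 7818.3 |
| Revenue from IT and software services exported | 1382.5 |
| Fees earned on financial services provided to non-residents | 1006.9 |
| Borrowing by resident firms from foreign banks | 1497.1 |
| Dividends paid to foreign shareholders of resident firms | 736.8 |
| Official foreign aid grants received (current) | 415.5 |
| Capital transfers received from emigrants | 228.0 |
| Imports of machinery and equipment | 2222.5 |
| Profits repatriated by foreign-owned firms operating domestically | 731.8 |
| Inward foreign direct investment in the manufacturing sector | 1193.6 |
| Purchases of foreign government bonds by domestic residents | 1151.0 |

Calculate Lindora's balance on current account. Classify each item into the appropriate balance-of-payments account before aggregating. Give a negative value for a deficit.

Goods: 2368.0 + 7818.3 + 1844.6 - 1628.2 + 1496.1 - 2222.5 = 9676.3
Services: 1382.5 - 680.9 + 419.8 + 1006.9 - 826.4 = 1301.9
Primary income: 444.2 - 731.8 - 736.8 = -1024.4
Secondary income: 415.5
Current account = 9676.3 + 1301.9 + (-1024.4) + 415.5 = 10369.3
(Excluded from the current account — financial account: acquisition of a foreign subsidiary by a resident firm (outward FDI) 1260.7, foreign purchases of domestic corporate bonds 877.0, borrowing by resident firms from foreign banks 1497.1, inward foreign direct investment in the manufacturing sector 1193.6, purchases of foreign government bonds by domestic residents 1151.0; capital account: capital transfers received from emigrants 228.0.)

10369.3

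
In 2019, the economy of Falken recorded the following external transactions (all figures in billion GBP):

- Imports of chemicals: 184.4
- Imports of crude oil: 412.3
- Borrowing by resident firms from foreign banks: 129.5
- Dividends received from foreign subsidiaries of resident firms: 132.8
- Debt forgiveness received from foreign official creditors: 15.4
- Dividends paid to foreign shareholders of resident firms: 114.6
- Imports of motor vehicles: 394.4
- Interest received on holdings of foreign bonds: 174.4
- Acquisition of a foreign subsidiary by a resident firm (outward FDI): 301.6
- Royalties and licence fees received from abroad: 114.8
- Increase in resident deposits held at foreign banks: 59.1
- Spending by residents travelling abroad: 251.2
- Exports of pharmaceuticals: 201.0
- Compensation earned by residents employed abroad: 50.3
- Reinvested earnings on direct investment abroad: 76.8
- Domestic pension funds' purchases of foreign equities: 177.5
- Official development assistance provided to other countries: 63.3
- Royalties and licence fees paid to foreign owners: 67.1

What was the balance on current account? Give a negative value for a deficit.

Goods: -184.4 + 201.0 - 412.3 - 394.4 = -790.1
Services: 114.8 - 67.1 - 251.2 = -203.5
Primary income: 50.3 + 76.8 + 174.4 + 132.8 - 114.6 = 319.7
Secondary income: -63.3
Current account = (-790.1) + (-203.5) + 319.7 + (-63.3) = -737.2
(Excluded from the current account — financial account: borrowing by resident firms from foreign banks 129.5, acquisition of a foreign subsidiary by a resident firm (outward FDI) 301.6, increase in resident deposits held at foreign banks 59.1, domestic pension funds' purchases of foreign equities 177.5; capital account: debt forgiveness received from foreign official creditors 15.4.)

-737.2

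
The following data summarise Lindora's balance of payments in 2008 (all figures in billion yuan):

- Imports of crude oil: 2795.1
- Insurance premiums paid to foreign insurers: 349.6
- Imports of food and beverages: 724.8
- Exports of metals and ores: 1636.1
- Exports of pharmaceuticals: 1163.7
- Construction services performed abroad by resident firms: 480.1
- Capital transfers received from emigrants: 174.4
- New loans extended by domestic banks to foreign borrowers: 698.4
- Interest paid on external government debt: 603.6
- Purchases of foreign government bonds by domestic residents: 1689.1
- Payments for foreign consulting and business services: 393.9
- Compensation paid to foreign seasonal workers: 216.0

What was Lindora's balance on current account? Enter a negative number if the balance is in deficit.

-1803.1

Goods: 1163.7 - 724.8 - 2795.1 + 1636.1 = -720.1
Services: 480.1 - 349.6 - 393.9 = -263.4
Primary income: -216.0 - 603.6 = -819.6
Current account = (-720.1) + (-263.4) + (-819.6) = -1803.1
(Excluded from the current account — capital account: capital transfers received from emigrants 174.4; financial account: new loans extended by domestic banks to foreign borrowers 698.4, purchases of foreign government bonds by domestic residents 1689.1.)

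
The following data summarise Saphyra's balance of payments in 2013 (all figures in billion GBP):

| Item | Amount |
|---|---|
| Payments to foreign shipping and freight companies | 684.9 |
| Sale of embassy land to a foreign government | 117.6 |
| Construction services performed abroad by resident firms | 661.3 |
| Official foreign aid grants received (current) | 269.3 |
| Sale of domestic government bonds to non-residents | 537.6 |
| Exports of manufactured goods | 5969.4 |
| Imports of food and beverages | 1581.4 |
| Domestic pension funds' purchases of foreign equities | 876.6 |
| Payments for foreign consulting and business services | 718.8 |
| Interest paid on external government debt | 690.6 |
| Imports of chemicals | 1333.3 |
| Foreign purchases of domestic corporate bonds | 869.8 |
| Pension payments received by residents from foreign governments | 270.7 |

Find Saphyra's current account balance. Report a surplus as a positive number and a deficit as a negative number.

Goods: -1333.3 + 5969.4 - 1581.4 = 3054.7
Services: -718.8 + 661.3 - 684.9 = -742.4
Primary income: -690.6
Secondary income: 270.7 + 269.3 = 540.0
Current account = 3054.7 + (-742.4) + (-690.6) + 540.0 = 2161.7
(Excluded from the current account — capital account: sale of embassy land to a foreign government 117.6; financial account: sale of domestic government bonds to non-residents 537.6, domestic pension funds' purchases of foreign equities 876.6, foreign purchases of domestic corporate bonds 869.8.)

2161.7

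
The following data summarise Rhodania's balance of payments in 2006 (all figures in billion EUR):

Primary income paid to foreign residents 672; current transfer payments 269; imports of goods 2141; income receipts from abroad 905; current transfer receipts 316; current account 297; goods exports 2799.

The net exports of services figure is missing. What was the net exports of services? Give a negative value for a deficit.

Current account = goods balance + services balance + net primary income + net secondary income
Sum of the known components = 938
Net exports of services = CA - (known components) = 297 - 938 = -641

-641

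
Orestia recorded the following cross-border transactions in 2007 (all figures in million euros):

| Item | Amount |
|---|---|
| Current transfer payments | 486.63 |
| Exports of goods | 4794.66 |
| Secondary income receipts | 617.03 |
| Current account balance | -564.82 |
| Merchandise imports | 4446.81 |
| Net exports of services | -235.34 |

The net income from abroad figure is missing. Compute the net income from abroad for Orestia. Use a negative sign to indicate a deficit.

-807.73

Current account = goods balance + services balance + net primary income + net secondary income
Sum of the known components = 242.91
Net income from abroad = CA - (known components) = -564.82 - 242.91 = -807.73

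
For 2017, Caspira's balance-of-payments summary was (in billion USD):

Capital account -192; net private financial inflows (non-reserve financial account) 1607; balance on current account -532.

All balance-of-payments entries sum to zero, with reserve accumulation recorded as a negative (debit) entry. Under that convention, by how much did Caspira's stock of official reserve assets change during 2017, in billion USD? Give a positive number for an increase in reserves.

Official reserve transactions balance = -((-532) + (-192) + 1607) = -883
An accumulation of reserves is recorded as a debit (negative entry), so the change in the stock of reserves is the negative of that balance.
Change in official reserves = -(-883) = 883

883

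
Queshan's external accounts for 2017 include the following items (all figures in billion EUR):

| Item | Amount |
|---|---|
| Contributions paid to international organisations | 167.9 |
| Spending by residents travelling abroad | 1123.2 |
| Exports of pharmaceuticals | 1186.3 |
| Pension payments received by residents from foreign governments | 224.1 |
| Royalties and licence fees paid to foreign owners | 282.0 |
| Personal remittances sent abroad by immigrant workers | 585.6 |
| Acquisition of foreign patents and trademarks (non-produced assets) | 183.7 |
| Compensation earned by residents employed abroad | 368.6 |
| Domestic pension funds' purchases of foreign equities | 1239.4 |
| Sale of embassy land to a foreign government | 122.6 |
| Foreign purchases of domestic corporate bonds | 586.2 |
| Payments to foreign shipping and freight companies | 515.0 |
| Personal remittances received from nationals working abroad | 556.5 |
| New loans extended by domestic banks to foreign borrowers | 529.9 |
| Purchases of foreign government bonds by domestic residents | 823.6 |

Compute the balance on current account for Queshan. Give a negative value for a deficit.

Goods: 1186.3
Services: -515.0 - 282.0 - 1123.2 = -1920.2
Primary income: 368.6
Secondary income: 556.5 - 167.9 + 224.1 - 585.6 = 27.1
Current account = 1186.3 + (-1920.2) + 368.6 + 27.1 = -338.2
(Excluded from the current account — capital account: acquisition of foreign patents and trademarks (non-produced assets) 183.7, sale of embassy land to a foreign government 122.6; financial account: domestic pension funds' purchases of foreign equities 1239.4, foreign purchases of domestic corporate bonds 586.2, new loans extended by domestic banks to foreign borrowers 529.9, purchases of foreign government bonds by domestic residents 823.6.)

-338.2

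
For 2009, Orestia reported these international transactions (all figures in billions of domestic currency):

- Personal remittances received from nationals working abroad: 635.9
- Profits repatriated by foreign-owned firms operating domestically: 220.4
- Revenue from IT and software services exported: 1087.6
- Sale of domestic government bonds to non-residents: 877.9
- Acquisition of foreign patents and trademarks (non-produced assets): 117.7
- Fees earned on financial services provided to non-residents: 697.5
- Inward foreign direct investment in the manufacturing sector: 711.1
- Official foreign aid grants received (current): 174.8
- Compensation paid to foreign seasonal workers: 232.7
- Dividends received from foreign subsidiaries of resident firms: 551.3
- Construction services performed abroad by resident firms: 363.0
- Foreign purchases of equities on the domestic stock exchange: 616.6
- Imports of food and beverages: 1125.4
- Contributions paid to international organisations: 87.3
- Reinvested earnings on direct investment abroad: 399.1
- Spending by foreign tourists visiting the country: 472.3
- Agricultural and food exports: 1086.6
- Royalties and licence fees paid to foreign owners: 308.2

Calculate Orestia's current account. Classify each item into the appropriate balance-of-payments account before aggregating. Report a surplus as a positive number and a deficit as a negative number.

3494.1

Goods: 1086.6 - 1125.4 = -38.8
Services: 363.0 + 1087.6 + 472.3 + 697.5 - 308.2 = 2312.2
Primary income: 399.1 - 220.4 - 232.7 + 551.3 = 497.3
Secondary income: 174.8 - 87.3 + 635.9 = 723.4
Current account = (-38.8) + 2312.2 + 497.3 + 723.4 = 3494.1
(Excluded from the current account — financial account: sale of domestic government bonds to non-residents 877.9, inward foreign direct investment in the manufacturing sector 711.1, foreign purchases of equities on the domestic stock exchange 616.6; capital account: acquisition of foreign patents and trademarks (non-produced assets) 117.7.)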